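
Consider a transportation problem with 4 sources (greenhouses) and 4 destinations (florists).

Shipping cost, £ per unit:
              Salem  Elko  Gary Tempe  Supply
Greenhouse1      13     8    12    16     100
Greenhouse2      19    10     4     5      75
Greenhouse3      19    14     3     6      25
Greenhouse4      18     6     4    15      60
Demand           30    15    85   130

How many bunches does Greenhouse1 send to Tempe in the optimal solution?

Optimal shipments:
  Greenhouse1→Salem: 30 × £13 = £390
  Greenhouse1→Elko: 15 × £8 = £120
  Greenhouse1→Gary: 25 × £12 = £300
  Greenhouse1→Tempe: 30 × £16 = £480
  Greenhouse2→Tempe: 75 × £5 = £375
  Greenhouse3→Tempe: 25 × £6 = £150
  Greenhouse4→Gary: 60 × £4 = £240
Total cost = £2055.
So Greenhouse1→Tempe carries 30 bunches.

30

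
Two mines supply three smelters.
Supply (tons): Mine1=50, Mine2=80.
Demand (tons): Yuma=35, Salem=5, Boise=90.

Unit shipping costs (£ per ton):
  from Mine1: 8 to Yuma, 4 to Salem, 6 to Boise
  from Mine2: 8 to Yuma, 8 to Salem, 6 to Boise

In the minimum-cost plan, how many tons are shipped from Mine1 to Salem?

The minimum-cost plan:
  Mine1 to Yuma: 35 × £8 = £280
  Mine1 to Salem: 5 × £4 = £20
  Mine1 to Boise: 10 × £6 = £60
  Mine2 to Boise: 80 × £6 = £480
Total cost = £840.
So Mine1→Salem carries 5 tons.

5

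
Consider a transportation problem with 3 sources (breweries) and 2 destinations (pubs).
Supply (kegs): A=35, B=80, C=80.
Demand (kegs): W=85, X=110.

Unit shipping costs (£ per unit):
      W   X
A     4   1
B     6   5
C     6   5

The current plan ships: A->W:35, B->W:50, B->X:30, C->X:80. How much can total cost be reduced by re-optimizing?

Current plan cost = 35·4 + 50·6 + 30·5 + 80·5 = £990.
Optimal plan:
  A->X: 35 × £1 = £35
  B->W: 80 × £6 = £480
  C->W: 5 × £6 = £30
  C->X: 75 × £5 = £375
Optimal cost = £920.
Saving = 990 − 920 = £70.

70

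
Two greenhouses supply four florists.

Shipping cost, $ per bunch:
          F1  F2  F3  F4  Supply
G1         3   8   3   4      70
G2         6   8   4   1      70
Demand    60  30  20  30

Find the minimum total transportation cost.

An optimal shipping plan:
  G1–F1: 60 × $3 = $180
  G1–F3: 10 × $3 = $30
  G2–F2: 30 × $8 = $240
  G2–F3: 10 × $4 = $40
  G2–F4: 30 × $1 = $30
Total = 180 + 30 + 240 + 40 + 30 = $520.

520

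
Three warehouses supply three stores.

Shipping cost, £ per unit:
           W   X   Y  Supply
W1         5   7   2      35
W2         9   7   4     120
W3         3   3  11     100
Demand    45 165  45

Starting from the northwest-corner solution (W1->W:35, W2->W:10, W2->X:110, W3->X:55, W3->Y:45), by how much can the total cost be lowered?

Current plan cost = 35·5 + 10·9 + 110·7 + 55·3 + 45·11 = £1695.
Optimal plan:
  W1->Y: 35 × £2 = £70
  W2->X: 110 × £7 = £770
  W2->Y: 10 × £4 = £40
  W3->W: 45 × £3 = £135
  W3->X: 55 × £3 = £165
Optimal cost = £1180.
Saving = 1695 − 1180 = £515.

515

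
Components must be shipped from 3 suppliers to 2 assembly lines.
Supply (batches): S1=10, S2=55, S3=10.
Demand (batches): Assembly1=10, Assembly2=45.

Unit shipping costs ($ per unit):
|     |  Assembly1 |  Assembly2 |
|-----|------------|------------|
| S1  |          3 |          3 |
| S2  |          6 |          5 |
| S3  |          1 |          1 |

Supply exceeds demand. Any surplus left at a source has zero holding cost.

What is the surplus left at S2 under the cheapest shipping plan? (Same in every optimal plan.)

20

Minimum-cost shipments:
  S1–Assembly2: 10 batches
  S2–Assembly2: 35 batches
  S3–Assembly1: 10 batches
Total cost = $215.
S2 ships 35 of its 55, leaving 20.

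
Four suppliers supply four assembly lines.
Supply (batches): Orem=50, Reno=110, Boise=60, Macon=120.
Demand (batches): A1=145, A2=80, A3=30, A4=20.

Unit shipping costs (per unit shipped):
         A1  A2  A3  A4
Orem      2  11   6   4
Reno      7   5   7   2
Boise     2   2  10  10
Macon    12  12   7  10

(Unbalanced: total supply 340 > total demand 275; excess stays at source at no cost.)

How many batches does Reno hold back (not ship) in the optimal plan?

An optimal plan:
  Orem to A1: 50 batches
  Reno to A1: 10 batches
  Reno to A2: 80 batches
  Reno to A4: 20 batches
  Boise to A1: 60 batches
  Macon to A1: 25 batches
  Macon to A3: 30 batches
Total cost = 1240.
Reno ships 110 of its 110, leaving 0.

0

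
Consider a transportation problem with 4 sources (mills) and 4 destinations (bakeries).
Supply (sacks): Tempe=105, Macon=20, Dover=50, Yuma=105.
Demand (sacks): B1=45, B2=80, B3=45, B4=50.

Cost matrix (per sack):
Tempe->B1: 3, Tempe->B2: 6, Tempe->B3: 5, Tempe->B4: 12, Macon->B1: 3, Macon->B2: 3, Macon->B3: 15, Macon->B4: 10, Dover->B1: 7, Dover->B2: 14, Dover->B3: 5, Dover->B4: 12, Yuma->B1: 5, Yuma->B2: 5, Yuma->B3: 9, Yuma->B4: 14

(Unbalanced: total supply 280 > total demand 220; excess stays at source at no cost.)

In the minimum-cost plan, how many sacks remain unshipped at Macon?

An optimal plan:
  Tempe->B1: 45 × 3 = 135
  Tempe->B4: 50 × 12 = 600
  Macon->B2: 20 × 3 = 60
  Dover->B3: 45 × 5 = 225
  Yuma->B2: 60 × 5 = 300
Total cost = 1320.
Macon ships 20 of its 20, leaving 0.

0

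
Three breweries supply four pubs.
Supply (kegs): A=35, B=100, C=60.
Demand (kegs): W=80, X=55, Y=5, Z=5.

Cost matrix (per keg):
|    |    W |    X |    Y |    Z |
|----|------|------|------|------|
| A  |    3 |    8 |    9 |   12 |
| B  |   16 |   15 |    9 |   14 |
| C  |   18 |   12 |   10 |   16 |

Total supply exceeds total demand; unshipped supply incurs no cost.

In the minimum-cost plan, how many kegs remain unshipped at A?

0

An optimal plan:
  A to W: 35 × 3 = 105
  B to W: 45 × 16 = 720
  B to Y: 5 × 9 = 45
  B to Z: 5 × 14 = 70
  C to X: 55 × 12 = 660
Total cost = 1600.
A ships 35 of its 35, leaving 0.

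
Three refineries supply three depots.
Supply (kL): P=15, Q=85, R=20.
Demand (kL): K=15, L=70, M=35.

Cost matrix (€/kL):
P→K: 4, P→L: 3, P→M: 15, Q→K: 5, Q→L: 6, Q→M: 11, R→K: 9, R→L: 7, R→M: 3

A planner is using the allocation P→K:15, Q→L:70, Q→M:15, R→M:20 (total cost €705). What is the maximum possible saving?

Current plan cost = 15·4 + 70·6 + 15·11 + 20·3 = €705.
Optimal plan:
  P→L: 15 × €3 = €45
  Q→K: 15 × €5 = €75
  Q→L: 55 × €6 = €330
  Q→M: 15 × €11 = €165
  R→M: 20 × €3 = €60
Optimal cost = €675.
Saving = 705 − 675 = €30.

30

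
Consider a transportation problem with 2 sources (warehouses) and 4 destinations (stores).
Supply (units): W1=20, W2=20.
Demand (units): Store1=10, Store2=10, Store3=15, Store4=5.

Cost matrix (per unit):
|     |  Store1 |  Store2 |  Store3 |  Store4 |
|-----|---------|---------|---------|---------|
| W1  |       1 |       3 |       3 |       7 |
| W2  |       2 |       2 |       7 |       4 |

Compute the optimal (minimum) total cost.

An optimal shipping plan:
  W1–Store1: 5 units
  W1–Store3: 15 units
  W2–Store1: 5 units
  W2–Store2: 10 units
  W2–Store4: 5 units
Total cost = 100.
(Supply check: W1 ships 20; W2 ships 20.)

100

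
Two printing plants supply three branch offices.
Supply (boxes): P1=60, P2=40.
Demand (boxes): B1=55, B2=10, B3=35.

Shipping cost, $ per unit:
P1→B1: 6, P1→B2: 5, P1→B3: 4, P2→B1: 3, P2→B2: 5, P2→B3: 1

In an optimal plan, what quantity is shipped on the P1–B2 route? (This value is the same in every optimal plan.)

10

Solving gives:
  P1→B1: 15 boxes
  P1→B2: 10 boxes
  P1→B3: 35 boxes
  P2→B1: 40 boxes
Total cost = $400.
So P1→B2 carries 10 boxes.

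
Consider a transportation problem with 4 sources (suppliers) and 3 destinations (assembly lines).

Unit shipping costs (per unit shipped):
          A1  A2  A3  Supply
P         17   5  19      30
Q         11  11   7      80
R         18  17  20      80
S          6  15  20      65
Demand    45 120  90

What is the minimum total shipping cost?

2670

Optimal allocation:
  P→A2: 30 batches
  Q→A3: 80 batches
  R→A2: 70 batches
  R→A3: 10 batches
  S→A1: 45 batches
  S→A2: 20 batches
Total cost = 2670.
(Supply check: P ships 30; Q ships 80; R ships 80; S ships 65.)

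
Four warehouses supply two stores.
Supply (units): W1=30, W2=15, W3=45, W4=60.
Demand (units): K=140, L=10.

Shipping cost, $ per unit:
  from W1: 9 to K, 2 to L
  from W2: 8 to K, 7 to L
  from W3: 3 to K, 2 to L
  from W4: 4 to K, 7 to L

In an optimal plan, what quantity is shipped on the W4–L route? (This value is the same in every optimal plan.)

0

Solving gives:
  W1 to K: 20 × $9 = $180
  W1 to L: 10 × $2 = $20
  W2 to K: 15 × $8 = $120
  W3 to K: 45 × $3 = $135
  W4 to K: 60 × $4 = $240
Total cost = $695.
The route W4→L is not used.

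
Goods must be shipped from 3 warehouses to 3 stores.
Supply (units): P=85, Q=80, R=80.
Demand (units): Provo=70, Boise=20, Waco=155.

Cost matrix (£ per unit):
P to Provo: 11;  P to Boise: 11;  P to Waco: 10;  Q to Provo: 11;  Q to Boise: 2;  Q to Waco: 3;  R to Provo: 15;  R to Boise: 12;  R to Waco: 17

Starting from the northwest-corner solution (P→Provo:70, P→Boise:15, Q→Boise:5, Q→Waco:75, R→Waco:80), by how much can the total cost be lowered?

290

Current plan cost = 70·11 + 15·11 + 5·2 + 75·3 + 80·17 = £2530.
Optimal plan:
  P->Provo: 10 units
  P->Waco: 75 units
  Q->Waco: 80 units
  R->Provo: 60 units
  R->Boise: 20 units
Optimal cost = £2240.
Saving = 2530 − 2240 = £290.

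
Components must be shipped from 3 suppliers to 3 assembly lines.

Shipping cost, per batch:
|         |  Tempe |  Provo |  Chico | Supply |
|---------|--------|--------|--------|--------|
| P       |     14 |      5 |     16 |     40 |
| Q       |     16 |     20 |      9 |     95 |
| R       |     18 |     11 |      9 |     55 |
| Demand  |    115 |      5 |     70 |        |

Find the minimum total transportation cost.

2425

A cheapest plan:
  P–Tempe: 35 × 14 = 490
  P–Provo: 5 × 5 = 25
  Q–Tempe: 80 × 16 = 1280
  Q–Chico: 15 × 9 = 135
  R–Chico: 55 × 9 = 495
Total = 490 + 25 + 1280 + 135 + 495 = 2425.
(Supply check: P ships 40; Q ships 95; R ships 55.)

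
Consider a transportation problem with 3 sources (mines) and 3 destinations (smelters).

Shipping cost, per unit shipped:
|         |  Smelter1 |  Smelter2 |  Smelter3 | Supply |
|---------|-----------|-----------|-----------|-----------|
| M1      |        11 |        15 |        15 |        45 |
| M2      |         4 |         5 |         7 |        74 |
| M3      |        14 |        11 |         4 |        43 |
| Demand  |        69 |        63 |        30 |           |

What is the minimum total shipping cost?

One minimum-cost allocation:
  M1–Smelter1: 45 × 11 = 495
  M2–Smelter1: 24 × 4 = 96
  M2–Smelter2: 50 × 5 = 250
  M3–Smelter2: 13 × 11 = 143
  M3–Smelter3: 30 × 4 = 120
Total = 495 + 96 + 250 + 143 + 120 = 1104.
(Supply check: M1 ships 45; M2 ships 74; M3 ships 43.)

1104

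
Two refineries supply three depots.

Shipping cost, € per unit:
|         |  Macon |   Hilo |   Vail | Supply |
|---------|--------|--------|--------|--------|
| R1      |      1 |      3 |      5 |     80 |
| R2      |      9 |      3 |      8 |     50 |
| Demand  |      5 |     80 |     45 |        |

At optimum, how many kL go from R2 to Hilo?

50

Solving gives:
  R1–Macon: 5 × €1 = €5
  R1–Hilo: 30 × €3 = €90
  R1–Vail: 45 × €5 = €225
  R2–Hilo: 50 × €3 = €150
Total cost = €470.
So R2→Hilo carries 50 kL.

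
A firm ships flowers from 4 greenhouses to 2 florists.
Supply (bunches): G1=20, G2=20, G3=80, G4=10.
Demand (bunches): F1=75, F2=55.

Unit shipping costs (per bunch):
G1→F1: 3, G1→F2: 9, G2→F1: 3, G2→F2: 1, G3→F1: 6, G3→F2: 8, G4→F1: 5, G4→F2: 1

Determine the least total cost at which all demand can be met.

One minimum-cost allocation:
  G1 to F1: 20 × 3 = 60
  G2 to F2: 20 × 1 = 20
  G3 to F1: 55 × 6 = 330
  G3 to F2: 25 × 8 = 200
  G4 to F2: 10 × 1 = 10
Total = 60 + 20 + 330 + 200 + 10 = 620.

620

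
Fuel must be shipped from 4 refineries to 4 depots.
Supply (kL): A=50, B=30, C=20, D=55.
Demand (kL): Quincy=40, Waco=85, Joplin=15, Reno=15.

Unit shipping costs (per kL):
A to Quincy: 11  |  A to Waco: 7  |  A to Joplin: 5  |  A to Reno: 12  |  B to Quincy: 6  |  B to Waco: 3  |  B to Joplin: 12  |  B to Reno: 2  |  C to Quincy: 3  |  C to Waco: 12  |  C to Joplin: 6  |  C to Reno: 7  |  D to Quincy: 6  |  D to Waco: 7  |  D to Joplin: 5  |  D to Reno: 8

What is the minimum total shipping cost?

820

An optimal shipping plan:
  A–Waco: 50 kL
  B–Waco: 15 kL
  B–Reno: 15 kL
  C–Quincy: 20 kL
  D–Quincy: 20 kL
  D–Waco: 20 kL
  D–Joplin: 15 kL
Total cost = 820.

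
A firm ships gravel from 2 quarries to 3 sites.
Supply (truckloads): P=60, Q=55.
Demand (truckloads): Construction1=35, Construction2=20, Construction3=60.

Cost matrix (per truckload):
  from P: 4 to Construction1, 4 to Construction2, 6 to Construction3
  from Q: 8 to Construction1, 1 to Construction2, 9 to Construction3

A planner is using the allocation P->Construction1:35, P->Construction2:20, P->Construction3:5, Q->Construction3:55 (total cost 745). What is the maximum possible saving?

Current plan cost = 35·4 + 20·4 + 5·6 + 55·9 = 745.
Optimal plan:
  P→Construction1: 35 × 4 = 140
  P→Construction3: 25 × 6 = 150
  Q→Construction2: 20 × 1 = 20
  Q→Construction3: 35 × 9 = 315
Optimal cost = 625.
Saving = 745 − 625 = 120.

120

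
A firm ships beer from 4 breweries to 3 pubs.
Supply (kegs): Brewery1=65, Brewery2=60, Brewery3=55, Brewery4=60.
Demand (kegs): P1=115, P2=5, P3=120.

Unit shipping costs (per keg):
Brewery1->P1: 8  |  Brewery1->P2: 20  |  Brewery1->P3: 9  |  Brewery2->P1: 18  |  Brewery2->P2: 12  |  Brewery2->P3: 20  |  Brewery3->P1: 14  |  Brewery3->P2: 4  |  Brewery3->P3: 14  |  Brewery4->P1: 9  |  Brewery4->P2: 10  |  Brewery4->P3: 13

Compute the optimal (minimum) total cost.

An optimal shipping plan:
  Brewery1->P3: 65 × 9 = 585
  Brewery2->P1: 55 × 18 = 990
  Brewery2->P3: 5 × 20 = 100
  Brewery3->P2: 5 × 4 = 20
  Brewery3->P3: 50 × 14 = 700
  Brewery4->P1: 60 × 9 = 540
Total = 585 + 990 + 100 + 20 + 700 + 540 = 2935.

2935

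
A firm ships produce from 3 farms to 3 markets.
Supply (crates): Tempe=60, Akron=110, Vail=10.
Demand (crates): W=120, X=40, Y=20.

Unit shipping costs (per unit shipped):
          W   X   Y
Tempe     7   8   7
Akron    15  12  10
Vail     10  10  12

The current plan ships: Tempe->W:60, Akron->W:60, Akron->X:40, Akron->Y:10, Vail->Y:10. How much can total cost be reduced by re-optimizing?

Current plan cost = 60·7 + 60·15 + 40·12 + 10·10 + 10·12 = 2020.
Optimal plan:
  Tempe->W: 60 × 7 = 420
  Akron->W: 50 × 15 = 750
  Akron->X: 40 × 12 = 480
  Akron->Y: 20 × 10 = 200
  Vail->W: 10 × 10 = 100
Optimal cost = 1950.
Saving = 2020 − 1950 = 70.

70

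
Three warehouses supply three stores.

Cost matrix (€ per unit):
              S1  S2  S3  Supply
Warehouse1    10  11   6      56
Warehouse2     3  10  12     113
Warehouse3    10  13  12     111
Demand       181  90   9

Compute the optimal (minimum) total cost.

An optimal shipping plan:
  Warehouse1 to S2: 47 × €11 = €517
  Warehouse1 to S3: 9 × €6 = €54
  Warehouse2 to S1: 113 × €3 = €339
  Warehouse3 to S1: 68 × €10 = €680
  Warehouse3 to S2: 43 × €13 = €559
Total = 517 + 54 + 339 + 680 + 559 = €2149.

2149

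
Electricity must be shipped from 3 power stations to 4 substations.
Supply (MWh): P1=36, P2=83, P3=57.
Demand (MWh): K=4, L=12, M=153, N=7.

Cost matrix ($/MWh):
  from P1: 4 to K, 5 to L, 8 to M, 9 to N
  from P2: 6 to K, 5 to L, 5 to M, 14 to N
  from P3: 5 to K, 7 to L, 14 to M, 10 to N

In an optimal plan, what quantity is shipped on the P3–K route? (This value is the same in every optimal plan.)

4

The minimum-cost plan:
  P1→M: 36 × $8 = $288
  P2→M: 83 × $5 = $415
  P3→K: 4 × $5 = $20
  P3→L: 12 × $7 = $84
  P3→M: 34 × $14 = $476
  P3→N: 7 × $10 = $70
Total cost = $1353.
So P3→K carries 4 MWh.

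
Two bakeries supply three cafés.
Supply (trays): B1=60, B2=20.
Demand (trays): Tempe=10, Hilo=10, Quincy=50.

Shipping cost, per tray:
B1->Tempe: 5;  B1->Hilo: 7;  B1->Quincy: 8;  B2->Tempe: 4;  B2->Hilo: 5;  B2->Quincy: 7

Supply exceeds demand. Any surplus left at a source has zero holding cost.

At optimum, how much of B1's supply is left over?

An optimal plan:
  B1->Tempe: 10 × 5 = 50
  B1->Quincy: 40 × 8 = 320
  B2->Hilo: 10 × 5 = 50
  B2->Quincy: 10 × 7 = 70
Total cost = 490.
B1 ships 50 of its 60, leaving 10.

10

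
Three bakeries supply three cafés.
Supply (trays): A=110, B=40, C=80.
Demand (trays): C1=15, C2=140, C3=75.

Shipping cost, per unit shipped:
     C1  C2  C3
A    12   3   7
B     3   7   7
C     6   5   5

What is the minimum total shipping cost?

950

A cheapest plan:
  A–C2: 110 trays
  B–C1: 15 trays
  B–C3: 25 trays
  C–C2: 30 trays
  C–C3: 50 trays
Total cost = 950.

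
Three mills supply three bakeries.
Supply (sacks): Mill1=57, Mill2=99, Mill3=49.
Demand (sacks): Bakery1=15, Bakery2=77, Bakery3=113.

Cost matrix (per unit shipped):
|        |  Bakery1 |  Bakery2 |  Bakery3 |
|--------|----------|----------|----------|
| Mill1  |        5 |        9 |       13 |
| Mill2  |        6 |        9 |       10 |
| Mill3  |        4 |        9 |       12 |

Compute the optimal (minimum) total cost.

One minimum-cost allocation:
  Mill1→Bakery2: 57 × 9 = 513
  Mill2→Bakery3: 99 × 10 = 990
  Mill3→Bakery1: 15 × 4 = 60
  Mill3→Bakery2: 20 × 9 = 180
  Mill3→Bakery3: 14 × 12 = 168
Total = 513 + 990 + 60 + 180 + 168 = 1911.

1911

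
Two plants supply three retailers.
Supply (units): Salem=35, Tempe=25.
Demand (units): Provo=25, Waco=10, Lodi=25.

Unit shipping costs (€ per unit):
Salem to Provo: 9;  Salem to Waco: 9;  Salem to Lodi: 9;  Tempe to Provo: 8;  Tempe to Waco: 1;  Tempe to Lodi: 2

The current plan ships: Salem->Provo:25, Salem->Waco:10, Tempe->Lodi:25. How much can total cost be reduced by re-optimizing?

10

Current plan cost = 25·9 + 10·9 + 25·2 = €365.
Optimal plan:
  Salem->Provo: 25 × €9 = €225
  Salem->Lodi: 10 × €9 = €90
  Tempe->Waco: 10 × €1 = €10
  Tempe->Lodi: 15 × €2 = €30
Optimal cost = €355.
Saving = 365 − 355 = €10.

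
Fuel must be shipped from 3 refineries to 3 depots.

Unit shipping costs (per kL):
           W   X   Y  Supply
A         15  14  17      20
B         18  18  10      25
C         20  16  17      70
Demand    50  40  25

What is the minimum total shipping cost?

One minimum-cost allocation:
  A→W: 20 kL
  B→Y: 25 kL
  C→W: 30 kL
  C→X: 40 kL
Total cost = 1790.
(Supply check: A ships 20; B ships 25; C ships 70.)

1790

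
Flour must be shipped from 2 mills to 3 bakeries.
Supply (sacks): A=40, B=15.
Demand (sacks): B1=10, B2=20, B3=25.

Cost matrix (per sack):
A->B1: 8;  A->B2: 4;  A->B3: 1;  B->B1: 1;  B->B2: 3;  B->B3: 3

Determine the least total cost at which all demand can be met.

An optimal shipping plan:
  A→B2: 15 sacks
  A→B3: 25 sacks
  B→B1: 10 sacks
  B→B2: 5 sacks
Total cost = 110.
(Supply check: A ships 40; B ships 15.)

110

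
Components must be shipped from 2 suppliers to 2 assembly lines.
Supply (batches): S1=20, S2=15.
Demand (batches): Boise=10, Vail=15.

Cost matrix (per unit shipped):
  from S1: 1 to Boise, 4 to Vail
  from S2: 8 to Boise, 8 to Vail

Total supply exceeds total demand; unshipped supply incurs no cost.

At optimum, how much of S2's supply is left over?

An optimal plan:
  S1–Boise: 10 × 1 = 10
  S1–Vail: 10 × 4 = 40
  S2–Vail: 5 × 8 = 40
Total cost = 90.
S2 ships 5 of its 15, leaving 10.

10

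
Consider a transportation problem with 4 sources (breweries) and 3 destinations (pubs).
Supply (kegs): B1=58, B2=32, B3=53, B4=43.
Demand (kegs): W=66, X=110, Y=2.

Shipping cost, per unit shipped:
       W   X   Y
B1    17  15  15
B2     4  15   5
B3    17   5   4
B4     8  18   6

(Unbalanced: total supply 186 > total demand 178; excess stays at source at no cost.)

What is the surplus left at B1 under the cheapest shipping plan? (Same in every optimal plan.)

An optimal plan:
  B1->X: 57 kegs
  B2->W: 32 kegs
  B3->X: 53 kegs
  B4->W: 34 kegs
  B4->Y: 2 kegs
Total cost = 1532.
B1 ships 57 of its 58, leaving 1.

1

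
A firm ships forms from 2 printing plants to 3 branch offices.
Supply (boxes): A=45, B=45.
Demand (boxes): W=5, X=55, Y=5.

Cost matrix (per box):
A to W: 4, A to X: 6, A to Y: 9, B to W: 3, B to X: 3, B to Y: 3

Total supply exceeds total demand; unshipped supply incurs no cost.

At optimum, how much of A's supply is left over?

25

Minimum-cost shipments:
  A→W: 5 × 4 = 20
  A→X: 15 × 6 = 90
  B→X: 40 × 3 = 120
  B→Y: 5 × 3 = 15
Total cost = 245.
A ships 20 of its 45, leaving 25.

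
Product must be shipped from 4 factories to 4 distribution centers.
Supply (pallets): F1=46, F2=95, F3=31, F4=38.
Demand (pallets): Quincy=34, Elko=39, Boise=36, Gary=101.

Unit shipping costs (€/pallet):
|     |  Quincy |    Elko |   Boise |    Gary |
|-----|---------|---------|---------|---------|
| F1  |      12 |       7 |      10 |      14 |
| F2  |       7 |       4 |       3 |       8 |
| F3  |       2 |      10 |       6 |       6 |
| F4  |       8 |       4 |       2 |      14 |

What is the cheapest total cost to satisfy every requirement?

A cheapest plan:
  F1 to Quincy: 1 × €12 = €12
  F1 to Elko: 39 × €7 = €273
  F1 to Gary: 6 × €14 = €84
  F2 to Gary: 95 × €8 = €760
  F3 to Quincy: 31 × €2 = €62
  F4 to Quincy: 2 × €8 = €16
  F4 to Boise: 36 × €2 = €72
Total = 12 + 273 + 84 + 760 + 62 + 16 + 72 = €1279.

1279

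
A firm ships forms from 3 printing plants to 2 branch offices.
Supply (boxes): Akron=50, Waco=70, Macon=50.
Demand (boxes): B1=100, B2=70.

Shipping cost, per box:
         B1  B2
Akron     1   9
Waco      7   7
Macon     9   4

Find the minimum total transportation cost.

Optimal allocation:
  Akron→B1: 50 × 1 = 50
  Waco→B1: 50 × 7 = 350
  Waco→B2: 20 × 7 = 140
  Macon→B2: 50 × 4 = 200
Total = 50 + 350 + 140 + 200 = 740.

740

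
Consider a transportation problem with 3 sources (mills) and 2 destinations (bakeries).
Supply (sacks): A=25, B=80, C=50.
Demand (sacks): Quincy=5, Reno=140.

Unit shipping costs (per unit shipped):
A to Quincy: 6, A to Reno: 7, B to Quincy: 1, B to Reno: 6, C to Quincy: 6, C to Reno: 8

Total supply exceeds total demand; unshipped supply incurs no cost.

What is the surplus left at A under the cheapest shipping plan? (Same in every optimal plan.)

0

An optimal plan:
  A to Reno: 25 sacks
  B to Quincy: 5 sacks
  B to Reno: 75 sacks
  C to Reno: 40 sacks
Total cost = 950.
A ships 25 of its 25, leaving 0.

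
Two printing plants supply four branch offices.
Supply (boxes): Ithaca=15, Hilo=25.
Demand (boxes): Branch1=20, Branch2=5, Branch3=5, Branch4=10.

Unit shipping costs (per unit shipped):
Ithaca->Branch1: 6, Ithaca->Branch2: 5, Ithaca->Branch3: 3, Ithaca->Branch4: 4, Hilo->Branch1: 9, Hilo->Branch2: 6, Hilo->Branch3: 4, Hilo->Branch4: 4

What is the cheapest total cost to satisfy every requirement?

225

One minimum-cost allocation:
  Ithaca to Branch1: 15 × 6 = 90
  Hilo to Branch1: 5 × 9 = 45
  Hilo to Branch2: 5 × 6 = 30
  Hilo to Branch3: 5 × 4 = 20
  Hilo to Branch4: 10 × 4 = 40
Total = 90 + 45 + 30 + 20 + 40 = 225.
(Supply check: Ithaca ships 15; Hilo ships 25.)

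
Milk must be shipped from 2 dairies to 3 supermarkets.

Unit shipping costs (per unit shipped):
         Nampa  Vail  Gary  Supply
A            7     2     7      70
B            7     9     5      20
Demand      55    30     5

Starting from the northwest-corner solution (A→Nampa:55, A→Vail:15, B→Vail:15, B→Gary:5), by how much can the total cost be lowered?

105

Current plan cost = 55·7 + 15·2 + 15·9 + 5·5 = 575.
Optimal plan:
  A->Nampa: 40 crates
  A->Vail: 30 crates
  B->Nampa: 15 crates
  B->Gary: 5 crates
Optimal cost = 470.
Saving = 575 − 470 = 105.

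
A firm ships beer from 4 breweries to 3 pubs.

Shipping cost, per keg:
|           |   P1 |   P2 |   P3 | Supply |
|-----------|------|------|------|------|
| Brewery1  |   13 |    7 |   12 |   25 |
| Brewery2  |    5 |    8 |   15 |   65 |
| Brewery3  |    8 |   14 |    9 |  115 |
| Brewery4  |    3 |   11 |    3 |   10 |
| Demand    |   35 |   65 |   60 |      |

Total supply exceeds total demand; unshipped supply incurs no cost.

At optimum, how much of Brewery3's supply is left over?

Minimum-cost shipments:
  Brewery1 to P2: 25 × 7 = 175
  Brewery2 to P1: 25 × 5 = 125
  Brewery2 to P2: 40 × 8 = 320
  Brewery3 to P1: 10 × 8 = 80
  Brewery3 to P3: 50 × 9 = 450
  Brewery4 to P3: 10 × 3 = 30
Total cost = 1180.
Brewery3 ships 60 of its 115, leaving 55.

55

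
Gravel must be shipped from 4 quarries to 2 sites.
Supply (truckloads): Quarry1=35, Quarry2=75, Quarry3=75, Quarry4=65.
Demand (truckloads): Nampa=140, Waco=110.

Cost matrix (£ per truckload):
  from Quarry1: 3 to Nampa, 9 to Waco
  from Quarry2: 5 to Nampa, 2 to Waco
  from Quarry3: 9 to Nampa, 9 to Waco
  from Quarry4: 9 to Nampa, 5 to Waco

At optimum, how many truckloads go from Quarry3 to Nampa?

75

The minimum-cost plan:
  Quarry1->Nampa: 35 truckloads
  Quarry2->Nampa: 30 truckloads
  Quarry2->Waco: 45 truckloads
  Quarry3->Nampa: 75 truckloads
  Quarry4->Waco: 65 truckloads
Total cost = £1345.
So Quarry3→Nampa carries 75 truckloads.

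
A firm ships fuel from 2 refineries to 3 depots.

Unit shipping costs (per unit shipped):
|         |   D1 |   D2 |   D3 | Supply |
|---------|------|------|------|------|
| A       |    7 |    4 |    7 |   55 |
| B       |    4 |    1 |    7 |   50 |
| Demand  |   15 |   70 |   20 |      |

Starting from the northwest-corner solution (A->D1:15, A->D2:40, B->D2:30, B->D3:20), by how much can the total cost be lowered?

60

Current plan cost = 15·7 + 40·4 + 30·1 + 20·7 = 435.
Optimal plan:
  A to D1: 15 × 7 = 105
  A to D2: 20 × 4 = 80
  A to D3: 20 × 7 = 140
  B to D2: 50 × 1 = 50
Optimal cost = 375.
Saving = 435 − 375 = 60.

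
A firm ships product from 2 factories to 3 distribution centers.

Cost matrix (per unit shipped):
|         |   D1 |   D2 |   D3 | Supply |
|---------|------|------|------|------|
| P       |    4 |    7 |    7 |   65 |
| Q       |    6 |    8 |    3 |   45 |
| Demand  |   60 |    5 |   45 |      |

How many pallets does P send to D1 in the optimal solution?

60

Optimal shipments:
  P–D1: 60 × 4 = 240
  P–D2: 5 × 7 = 35
  Q–D3: 45 × 3 = 135
Total cost = 410.
So P→D1 carries 60 pallets.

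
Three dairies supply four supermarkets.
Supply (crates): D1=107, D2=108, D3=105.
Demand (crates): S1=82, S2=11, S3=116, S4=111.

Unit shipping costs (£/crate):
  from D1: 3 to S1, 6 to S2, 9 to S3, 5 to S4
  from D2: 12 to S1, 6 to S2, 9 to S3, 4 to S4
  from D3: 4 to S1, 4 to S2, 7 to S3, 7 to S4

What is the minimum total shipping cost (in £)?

1593

An optimal shipping plan:
  D1->S1: 82 crates
  D1->S2: 11 crates
  D1->S3: 11 crates
  D1->S4: 3 crates
  D2->S4: 108 crates
  D3->S3: 105 crates
Total cost = £1593.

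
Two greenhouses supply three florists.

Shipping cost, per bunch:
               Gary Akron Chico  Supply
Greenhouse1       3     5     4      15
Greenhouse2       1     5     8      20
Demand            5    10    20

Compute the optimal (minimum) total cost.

155

A cheapest plan:
  Greenhouse1→Chico: 15 bunches
  Greenhouse2→Gary: 5 bunches
  Greenhouse2→Akron: 10 bunches
  Greenhouse2→Chico: 5 bunches
Total cost = 155.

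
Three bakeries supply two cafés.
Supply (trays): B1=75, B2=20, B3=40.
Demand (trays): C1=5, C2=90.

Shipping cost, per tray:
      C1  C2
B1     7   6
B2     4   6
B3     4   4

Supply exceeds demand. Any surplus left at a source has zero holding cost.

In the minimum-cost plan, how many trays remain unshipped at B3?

An optimal plan:
  B1 to C2: 50 × 6 = 300
  B2 to C1: 5 × 4 = 20
  B3 to C2: 40 × 4 = 160
Total cost = 480.
B3 ships 40 of its 40, leaving 0.

0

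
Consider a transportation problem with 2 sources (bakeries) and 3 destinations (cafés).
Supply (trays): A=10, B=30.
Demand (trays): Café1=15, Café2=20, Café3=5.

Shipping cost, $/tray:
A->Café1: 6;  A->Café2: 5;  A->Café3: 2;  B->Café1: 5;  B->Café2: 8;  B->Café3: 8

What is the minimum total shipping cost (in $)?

An optimal shipping plan:
  A->Café2: 5 × $5 = $25
  A->Café3: 5 × $2 = $10
  B->Café1: 15 × $5 = $75
  B->Café2: 15 × $8 = $120
Total = 25 + 10 + 75 + 120 = $230.
(Supply check: A ships 10; B ships 30.)

230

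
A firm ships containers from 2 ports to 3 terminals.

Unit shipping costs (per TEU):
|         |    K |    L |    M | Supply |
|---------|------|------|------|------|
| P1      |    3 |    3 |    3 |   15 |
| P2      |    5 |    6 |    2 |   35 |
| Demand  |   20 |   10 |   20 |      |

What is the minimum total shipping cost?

160

One minimum-cost allocation:
  P1->K: 5 × 3 = 15
  P1->L: 10 × 3 = 30
  P2->K: 15 × 5 = 75
  P2->M: 20 × 2 = 40
Total = 15 + 30 + 75 + 40 = 160.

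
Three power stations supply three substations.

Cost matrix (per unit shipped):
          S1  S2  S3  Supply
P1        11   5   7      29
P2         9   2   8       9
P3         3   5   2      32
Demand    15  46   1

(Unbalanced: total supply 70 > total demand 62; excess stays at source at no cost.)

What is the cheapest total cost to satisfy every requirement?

250

A cheapest plan:
  P1 to S2: 29 MWh
  P2 to S2: 9 MWh
  P3 to S1: 15 MWh
  P3 to S2: 8 MWh
  P3 to S3: 1 MWh
Total cost = 250.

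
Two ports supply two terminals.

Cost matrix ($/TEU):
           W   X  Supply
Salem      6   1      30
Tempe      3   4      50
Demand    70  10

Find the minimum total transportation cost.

Optimal allocation:
  Salem to W: 20 TEU
  Salem to X: 10 TEU
  Tempe to W: 50 TEU
Total cost = $280.

280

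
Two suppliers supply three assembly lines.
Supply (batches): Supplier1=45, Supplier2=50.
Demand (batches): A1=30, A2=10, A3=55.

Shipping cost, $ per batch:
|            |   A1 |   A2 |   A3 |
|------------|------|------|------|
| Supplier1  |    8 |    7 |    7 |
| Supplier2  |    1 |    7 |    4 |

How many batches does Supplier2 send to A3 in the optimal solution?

Optimal shipments:
  Supplier1–A2: 10 × $7 = $70
  Supplier1–A3: 35 × $7 = $245
  Supplier2–A1: 30 × $1 = $30
  Supplier2–A3: 20 × $4 = $80
Total cost = $425.
So Supplier2→A3 carries 20 batches.

20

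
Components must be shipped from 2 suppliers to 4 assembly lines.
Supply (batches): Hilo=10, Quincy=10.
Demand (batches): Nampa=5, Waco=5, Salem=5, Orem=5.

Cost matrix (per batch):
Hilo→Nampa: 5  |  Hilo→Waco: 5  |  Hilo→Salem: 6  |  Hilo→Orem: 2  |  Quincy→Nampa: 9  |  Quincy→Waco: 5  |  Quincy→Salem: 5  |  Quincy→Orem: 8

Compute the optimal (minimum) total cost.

An optimal shipping plan:
  Hilo->Nampa: 5 × 5 = 25
  Hilo->Orem: 5 × 2 = 10
  Quincy->Waco: 5 × 5 = 25
  Quincy->Salem: 5 × 5 = 25
Total = 25 + 10 + 25 + 25 = 85.
(Supply check: Hilo ships 10; Quincy ships 10.)

85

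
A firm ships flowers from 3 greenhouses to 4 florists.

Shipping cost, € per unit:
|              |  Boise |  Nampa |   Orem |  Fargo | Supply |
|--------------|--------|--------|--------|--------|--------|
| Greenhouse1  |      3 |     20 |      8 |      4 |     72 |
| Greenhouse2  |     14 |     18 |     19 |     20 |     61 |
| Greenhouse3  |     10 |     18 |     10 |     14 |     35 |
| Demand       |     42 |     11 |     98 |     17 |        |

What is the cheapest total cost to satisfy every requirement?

1796

One minimum-cost allocation:
  Greenhouse1 to Orem: 55 × €8 = €440
  Greenhouse1 to Fargo: 17 × €4 = €68
  Greenhouse2 to Boise: 42 × €14 = €588
  Greenhouse2 to Nampa: 11 × €18 = €198
  Greenhouse2 to Orem: 8 × €19 = €152
  Greenhouse3 to Orem: 35 × €10 = €350
Total = 440 + 68 + 588 + 198 + 152 + 350 = €1796.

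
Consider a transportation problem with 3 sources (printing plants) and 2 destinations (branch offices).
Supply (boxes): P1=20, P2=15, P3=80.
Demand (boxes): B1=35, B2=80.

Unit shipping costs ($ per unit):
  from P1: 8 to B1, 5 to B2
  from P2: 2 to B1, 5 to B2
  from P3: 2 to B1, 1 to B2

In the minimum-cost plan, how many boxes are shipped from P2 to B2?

Solving gives:
  P1 to B2: 20 boxes
  P2 to B1: 15 boxes
  P3 to B1: 20 boxes
  P3 to B2: 60 boxes
Total cost = $230.
The route P2→B2 is not used.

0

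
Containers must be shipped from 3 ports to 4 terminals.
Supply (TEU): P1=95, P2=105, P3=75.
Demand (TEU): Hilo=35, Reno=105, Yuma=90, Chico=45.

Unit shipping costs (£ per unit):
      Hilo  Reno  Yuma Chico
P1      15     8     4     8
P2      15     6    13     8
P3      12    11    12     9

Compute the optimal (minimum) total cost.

A cheapest plan:
  P1→Yuma: 90 × £4 = £360
  P1→Chico: 5 × £8 = £40
  P2→Reno: 105 × £6 = £630
  P3→Hilo: 35 × £12 = £420
  P3→Chico: 40 × £9 = £360
Total = 360 + 40 + 630 + 420 + 360 = £1810.
(Supply check: P1 ships 95; P2 ships 105; P3 ships 75.)

1810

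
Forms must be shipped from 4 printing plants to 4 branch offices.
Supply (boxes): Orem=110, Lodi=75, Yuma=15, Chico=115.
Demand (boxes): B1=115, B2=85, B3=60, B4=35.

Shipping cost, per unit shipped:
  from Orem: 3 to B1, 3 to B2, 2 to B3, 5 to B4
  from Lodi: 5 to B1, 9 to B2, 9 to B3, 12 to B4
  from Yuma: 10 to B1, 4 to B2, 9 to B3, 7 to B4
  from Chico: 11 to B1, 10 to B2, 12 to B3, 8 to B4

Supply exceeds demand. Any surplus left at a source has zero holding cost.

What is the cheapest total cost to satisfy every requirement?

1585

One minimum-cost allocation:
  Orem→B1: 40 boxes
  Orem→B2: 10 boxes
  Orem→B3: 60 boxes
  Lodi→B1: 75 boxes
  Yuma→B2: 15 boxes
  Chico→B2: 60 boxes
  Chico→B4: 35 boxes
Total cost = 1585.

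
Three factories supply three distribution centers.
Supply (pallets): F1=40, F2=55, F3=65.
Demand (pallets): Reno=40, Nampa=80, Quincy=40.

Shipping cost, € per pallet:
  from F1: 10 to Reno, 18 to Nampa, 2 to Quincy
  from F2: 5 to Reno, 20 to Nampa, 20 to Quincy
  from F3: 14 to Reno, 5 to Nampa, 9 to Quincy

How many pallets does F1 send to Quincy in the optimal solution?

40

Solving gives:
  F1 to Quincy: 40 pallets
  F2 to Reno: 40 pallets
  F2 to Nampa: 15 pallets
  F3 to Nampa: 65 pallets
Total cost = €905.
So F1→Quincy carries 40 pallets.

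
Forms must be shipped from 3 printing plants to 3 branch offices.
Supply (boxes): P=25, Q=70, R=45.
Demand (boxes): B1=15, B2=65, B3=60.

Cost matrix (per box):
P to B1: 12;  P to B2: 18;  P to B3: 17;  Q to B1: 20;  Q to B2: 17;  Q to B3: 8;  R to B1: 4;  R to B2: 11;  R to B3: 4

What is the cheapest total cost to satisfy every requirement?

A cheapest plan:
  P->B2: 25 × 18 = 450
  Q->B2: 10 × 17 = 170
  Q->B3: 60 × 8 = 480
  R->B1: 15 × 4 = 60
  R->B2: 30 × 11 = 330
Total = 450 + 170 + 480 + 60 + 330 = 1490.

1490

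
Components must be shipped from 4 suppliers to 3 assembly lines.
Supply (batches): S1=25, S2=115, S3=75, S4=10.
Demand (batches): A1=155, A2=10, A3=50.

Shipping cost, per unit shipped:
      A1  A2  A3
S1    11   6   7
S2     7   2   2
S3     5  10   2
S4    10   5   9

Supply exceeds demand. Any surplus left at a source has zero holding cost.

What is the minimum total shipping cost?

Optimal allocation:
  S1->A1: 15 × 11 = 165
  S2->A1: 65 × 7 = 455
  S2->A3: 50 × 2 = 100
  S3->A1: 75 × 5 = 375
  S4->A2: 10 × 5 = 50
Total = 165 + 455 + 100 + 375 + 50 = 1145.
(Supply check: S1 ships 15; S2 ships 115; S3 ships 75; S4 ships 10.)

1145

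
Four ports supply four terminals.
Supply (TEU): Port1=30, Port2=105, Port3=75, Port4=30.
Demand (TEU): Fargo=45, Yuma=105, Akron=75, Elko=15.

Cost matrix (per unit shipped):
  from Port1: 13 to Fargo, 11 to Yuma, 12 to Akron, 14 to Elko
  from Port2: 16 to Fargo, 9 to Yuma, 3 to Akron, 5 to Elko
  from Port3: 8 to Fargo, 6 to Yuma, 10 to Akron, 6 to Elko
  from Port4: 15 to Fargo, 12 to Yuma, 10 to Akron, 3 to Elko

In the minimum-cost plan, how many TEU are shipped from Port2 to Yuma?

Solving gives:
  Port1->Yuma: 30 × 11 = 330
  Port2->Yuma: 30 × 9 = 270
  Port2->Akron: 75 × 3 = 225
  Port3->Fargo: 45 × 8 = 360
  Port3->Yuma: 30 × 6 = 180
  Port4->Yuma: 15 × 12 = 180
  Port4->Elko: 15 × 3 = 45
Total cost = 1590.
So Port2→Yuma carries 30 TEU.

30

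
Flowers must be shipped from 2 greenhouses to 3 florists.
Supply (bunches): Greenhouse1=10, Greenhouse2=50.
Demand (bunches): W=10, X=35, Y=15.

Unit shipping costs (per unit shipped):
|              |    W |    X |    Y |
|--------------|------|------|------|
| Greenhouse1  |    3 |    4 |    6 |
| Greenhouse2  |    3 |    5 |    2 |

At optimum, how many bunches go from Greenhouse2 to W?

10

The minimum-cost plan:
  Greenhouse1 to X: 10 × 4 = 40
  Greenhouse2 to W: 10 × 3 = 30
  Greenhouse2 to X: 25 × 5 = 125
  Greenhouse2 to Y: 15 × 2 = 30
Total cost = 225.
So Greenhouse2→W carries 10 bunches.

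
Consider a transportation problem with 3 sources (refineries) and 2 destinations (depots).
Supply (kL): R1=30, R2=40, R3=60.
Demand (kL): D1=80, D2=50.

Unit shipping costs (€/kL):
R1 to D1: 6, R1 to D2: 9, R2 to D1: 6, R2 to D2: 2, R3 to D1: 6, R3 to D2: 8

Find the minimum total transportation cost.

640

A cheapest plan:
  R1->D1: 30 kL
  R2->D2: 40 kL
  R3->D1: 50 kL
  R3->D2: 10 kL
Total cost = €640.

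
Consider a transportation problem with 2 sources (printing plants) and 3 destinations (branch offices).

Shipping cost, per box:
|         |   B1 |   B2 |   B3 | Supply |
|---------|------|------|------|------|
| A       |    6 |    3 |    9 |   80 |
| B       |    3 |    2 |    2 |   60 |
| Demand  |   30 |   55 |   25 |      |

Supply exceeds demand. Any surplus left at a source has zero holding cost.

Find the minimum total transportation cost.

One minimum-cost allocation:
  A to B2: 50 × 3 = 150
  B to B1: 30 × 3 = 90
  B to B2: 5 × 2 = 10
  B to B3: 25 × 2 = 50
Total = 150 + 90 + 10 + 50 = 300.
(Supply check: A ships 50; B ships 60.)

300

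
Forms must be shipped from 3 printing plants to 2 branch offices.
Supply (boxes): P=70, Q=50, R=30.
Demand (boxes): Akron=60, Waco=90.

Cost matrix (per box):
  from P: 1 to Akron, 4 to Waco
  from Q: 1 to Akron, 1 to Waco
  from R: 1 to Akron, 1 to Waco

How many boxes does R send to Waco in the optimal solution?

Solving gives:
  P–Akron: 60 × 1 = 60
  P–Waco: 10 × 4 = 40
  Q–Waco: 50 × 1 = 50
  R–Waco: 30 × 1 = 30
Total cost = 180.
So R→Waco carries 30 boxes.

30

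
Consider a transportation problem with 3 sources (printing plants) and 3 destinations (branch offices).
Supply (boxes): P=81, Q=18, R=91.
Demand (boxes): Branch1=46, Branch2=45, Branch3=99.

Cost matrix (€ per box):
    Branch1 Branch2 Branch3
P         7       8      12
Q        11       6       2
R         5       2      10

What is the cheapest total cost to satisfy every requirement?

1328

One minimum-cost allocation:
  P→Branch3: 81 × €12 = €972
  Q→Branch3: 18 × €2 = €36
  R→Branch1: 46 × €5 = €230
  R→Branch2: 45 × €2 = €90
Total = 972 + 36 + 230 + 90 = €1328.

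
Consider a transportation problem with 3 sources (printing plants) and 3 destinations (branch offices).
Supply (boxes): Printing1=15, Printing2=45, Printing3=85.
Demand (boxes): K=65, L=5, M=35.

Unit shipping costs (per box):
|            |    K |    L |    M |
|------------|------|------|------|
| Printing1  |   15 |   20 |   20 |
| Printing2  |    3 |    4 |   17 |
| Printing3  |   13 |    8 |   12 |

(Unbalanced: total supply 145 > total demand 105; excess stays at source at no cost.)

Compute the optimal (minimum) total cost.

An optimal shipping plan:
  Printing2→K: 45 × 3 = 135
  Printing3→K: 20 × 13 = 260
  Printing3→L: 5 × 8 = 40
  Printing3→M: 35 × 12 = 420
Total = 135 + 260 + 40 + 420 = 855.

855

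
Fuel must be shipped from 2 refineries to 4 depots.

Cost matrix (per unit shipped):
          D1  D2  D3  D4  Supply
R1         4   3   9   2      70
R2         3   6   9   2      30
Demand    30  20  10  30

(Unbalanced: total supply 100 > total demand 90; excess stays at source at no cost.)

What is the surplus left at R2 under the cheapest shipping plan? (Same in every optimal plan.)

An optimal plan:
  R1→D2: 20 × 3 = 60
  R1→D3: 10 × 9 = 90
  R1→D4: 30 × 2 = 60
  R2→D1: 30 × 3 = 90
Total cost = 300.
R2 ships 30 of its 30, leaving 0.

0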